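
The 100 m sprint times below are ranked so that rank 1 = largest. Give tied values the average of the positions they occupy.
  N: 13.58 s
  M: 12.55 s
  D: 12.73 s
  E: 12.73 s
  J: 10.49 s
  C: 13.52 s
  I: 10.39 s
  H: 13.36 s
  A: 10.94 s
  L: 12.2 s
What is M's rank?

6

Sorted (descending): 13.58, 13.52, 13.36, 12.73, 12.73, 12.55, 12.2, 10.94, 10.49, 10.39
The 2 values of 12.73 occupy positions 4–5 → average rank (4+5)/2 = 4.5.
M has value 12.55 s → rank 6.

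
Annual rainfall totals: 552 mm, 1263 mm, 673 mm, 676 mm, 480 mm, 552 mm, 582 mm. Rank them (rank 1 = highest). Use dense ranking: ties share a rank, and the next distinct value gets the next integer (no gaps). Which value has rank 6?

480

Sorted (descending): 1263, 676, 673, 582, 552, 552, 480
The 2 values of 552 share dense rank 5.
Remaining distinct values take the next consecutive integers.
Rank 6 → value 480.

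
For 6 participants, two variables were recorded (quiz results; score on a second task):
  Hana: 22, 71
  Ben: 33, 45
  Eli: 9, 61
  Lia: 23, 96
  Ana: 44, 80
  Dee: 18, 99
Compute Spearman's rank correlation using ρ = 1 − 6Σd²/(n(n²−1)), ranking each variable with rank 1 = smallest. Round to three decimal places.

-0.086

Ranks of variable 1: 3, 5, 1, 4, 6, 2
Ranks of variable 2: 3, 1, 2, 5, 4, 6
d = r₁ − r₂: 0, 4, -1, -1, 2, -4
d²: 0, 16, 1, 1, 4, 16; Σd² = 38
ρ = 1 − 6·38/(6·35) = 1 − 228/210 = -0.086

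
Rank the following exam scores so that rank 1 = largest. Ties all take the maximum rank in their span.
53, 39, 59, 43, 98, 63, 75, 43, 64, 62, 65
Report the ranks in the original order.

8, 11, 7, 10, 1, 5, 2, 10, 4, 6, 3

Sorted (descending): 98, 75, 65, 64, 63, 62, 59, 53, 43, 43, 39
The 2 values of 43 occupy positions 9–10 → each gets rank 10.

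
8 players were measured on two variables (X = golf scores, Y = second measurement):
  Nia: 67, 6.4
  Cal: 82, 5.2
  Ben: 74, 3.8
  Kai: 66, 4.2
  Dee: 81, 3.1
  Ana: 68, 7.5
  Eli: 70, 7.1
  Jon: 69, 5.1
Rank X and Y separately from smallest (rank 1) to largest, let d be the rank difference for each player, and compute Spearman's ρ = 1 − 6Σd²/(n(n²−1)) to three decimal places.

Ranks of variable 1: 2, 8, 6, 1, 7, 3, 5, 4
Ranks of variable 2: 6, 5, 2, 3, 1, 8, 7, 4
d = r₁ − r₂: -4, 3, 4, -2, 6, -5, -2, 0
d²: 16, 9, 16, 4, 36, 25, 4, 0; Σd² = 110
ρ = 1 − 6·110/(8·63) = 1 − 660/504 = -0.310

-0.310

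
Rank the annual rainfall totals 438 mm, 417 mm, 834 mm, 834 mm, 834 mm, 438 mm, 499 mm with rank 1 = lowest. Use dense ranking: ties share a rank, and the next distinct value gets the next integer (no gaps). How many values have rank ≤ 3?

4

Sorted (ascending): 417, 438, 438, 499, 834, 834, 834
The 2 values of 438 share dense rank 2.
The 3 values of 834 share dense rank 4.
Remaining distinct values take the next consecutive integers.
Ranks ≤ 3: {1, 2, 2, 3} → 4 values.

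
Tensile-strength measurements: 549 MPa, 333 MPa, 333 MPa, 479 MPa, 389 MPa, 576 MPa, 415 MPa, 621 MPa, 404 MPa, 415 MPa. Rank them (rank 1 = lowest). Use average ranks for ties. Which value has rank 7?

Sorted (ascending): 333, 333, 389, 404, 415, 415, 479, 549, 576, 621
The 2 values of 333 occupy positions 1–2 → average rank (1+2)/2 = 1.5.
The 2 values of 415 occupy positions 5–6 → average rank (5+6)/2 = 5.5.
Rank 7 → value 479.

479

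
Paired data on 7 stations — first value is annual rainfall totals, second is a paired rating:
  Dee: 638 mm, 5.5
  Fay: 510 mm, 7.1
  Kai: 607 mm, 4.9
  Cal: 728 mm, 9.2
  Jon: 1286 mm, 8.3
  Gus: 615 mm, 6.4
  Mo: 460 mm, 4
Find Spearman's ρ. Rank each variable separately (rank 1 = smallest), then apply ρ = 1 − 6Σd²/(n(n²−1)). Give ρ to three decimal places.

0.714

Ranks of variable 1: 5, 2, 3, 6, 7, 4, 1
Ranks of variable 2: 3, 5, 2, 7, 6, 4, 1
d = r₁ − r₂: 2, -3, 1, -1, 1, 0, 0
d²: 4, 9, 1, 1, 1, 0, 0; Σd² = 16
ρ = 1 − 6·16/(7·48) = 1 − 96/336 = 0.714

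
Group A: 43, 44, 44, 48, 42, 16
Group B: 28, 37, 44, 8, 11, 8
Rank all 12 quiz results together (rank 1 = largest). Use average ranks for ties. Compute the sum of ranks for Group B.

Sorted (descending): 48, 44, 44, 44, 43, 42, 37, 28, 16, 11, 8, 8
The 3 values of 44 occupy positions 2–4 → average rank 3.
The 2 values of 8 occupy positions 11–12 → average rank (11+12)/2 = 11.5.
Group B values → pooled ranks: 28→8, 37→7, 44→3, 8→11.5, 11→10, 8→11.5
Rank sum = 8 + 7 + 3 + 11.5 + 10 + 11.5 = 51

51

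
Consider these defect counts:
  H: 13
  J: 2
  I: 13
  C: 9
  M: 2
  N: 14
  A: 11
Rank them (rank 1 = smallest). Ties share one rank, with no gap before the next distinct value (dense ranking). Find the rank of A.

Sorted (ascending): 2, 2, 9, 11, 13, 13, 14
The 2 values of 2 share dense rank 1.
The 2 values of 13 share dense rank 4.
Remaining distinct values take the next consecutive integers.
A has value 11 → rank 3.

3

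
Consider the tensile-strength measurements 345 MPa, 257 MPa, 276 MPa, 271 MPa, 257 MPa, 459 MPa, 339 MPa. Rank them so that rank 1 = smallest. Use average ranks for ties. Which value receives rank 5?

Sorted (ascending): 257, 257, 271, 276, 339, 345, 459
The 2 values of 257 occupy positions 1–2 → average rank (1+2)/2 = 1.5.
Rank 5 → value 339.

339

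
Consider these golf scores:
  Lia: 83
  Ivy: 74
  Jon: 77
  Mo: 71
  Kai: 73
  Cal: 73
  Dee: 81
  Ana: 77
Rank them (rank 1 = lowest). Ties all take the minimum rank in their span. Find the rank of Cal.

Sorted (ascending): 71, 73, 73, 74, 77, 77, 81, 83
The 2 values of 73 occupy positions 2–3 → each gets rank 2.
The 2 values of 77 occupy positions 5–6 → each gets rank 5.
Cal has value 73 → rank 2.

2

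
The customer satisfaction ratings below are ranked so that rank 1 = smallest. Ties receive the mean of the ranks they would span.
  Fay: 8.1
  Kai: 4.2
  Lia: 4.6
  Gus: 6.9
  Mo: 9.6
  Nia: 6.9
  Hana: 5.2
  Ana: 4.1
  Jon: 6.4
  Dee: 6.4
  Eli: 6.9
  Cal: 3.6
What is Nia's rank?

9

Sorted (ascending): 3.6, 4.1, 4.2, 4.6, 5.2, 6.4, 6.4, 6.9, 6.9, 6.9, 8.1, 9.6
The 2 values of 6.4 occupy positions 6–7 → average rank (6+7)/2 = 6.5.
The 3 values of 6.9 occupy positions 8–10 → average rank 9.
Nia has value 6.9 → rank 9.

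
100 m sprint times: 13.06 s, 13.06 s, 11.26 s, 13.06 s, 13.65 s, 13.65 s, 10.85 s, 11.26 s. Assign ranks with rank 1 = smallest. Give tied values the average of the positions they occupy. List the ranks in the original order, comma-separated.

Sorted (ascending): 10.85, 11.26, 11.26, 13.06, 13.06, 13.06, 13.65, 13.65
The 2 values of 11.26 occupy positions 2–3 → average rank (2+3)/2 = 2.5.
The 3 values of 13.06 occupy positions 4–6 → average rank 5.
The 2 values of 13.65 occupy positions 7–8 → average rank (7+8)/2 = 7.5.

5, 5, 2.5, 5, 7.5, 7.5, 1, 2.5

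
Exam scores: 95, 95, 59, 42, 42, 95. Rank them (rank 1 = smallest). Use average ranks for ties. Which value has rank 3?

Sorted (ascending): 42, 42, 59, 95, 95, 95
The 2 values of 42 occupy positions 1–2 → average rank (1+2)/2 = 1.5.
The 3 values of 95 occupy positions 4–6 → average rank 5.
Rank 3 → value 59.

59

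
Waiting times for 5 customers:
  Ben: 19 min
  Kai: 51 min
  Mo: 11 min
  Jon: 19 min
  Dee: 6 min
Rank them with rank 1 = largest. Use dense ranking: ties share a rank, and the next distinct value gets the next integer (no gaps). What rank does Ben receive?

Sorted (descending): 51, 19, 19, 11, 6
The 2 values of 19 share dense rank 2.
Remaining distinct values take the next consecutive integers.
Ben has value 19 min → rank 2.

2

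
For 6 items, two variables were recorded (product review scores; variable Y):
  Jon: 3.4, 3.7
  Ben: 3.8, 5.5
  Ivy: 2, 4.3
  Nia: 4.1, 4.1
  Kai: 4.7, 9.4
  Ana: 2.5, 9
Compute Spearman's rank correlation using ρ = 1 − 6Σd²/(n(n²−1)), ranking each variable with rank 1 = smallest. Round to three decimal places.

0.257

Ranks of variable 1: 3, 4, 1, 5, 6, 2
Ranks of variable 2: 1, 4, 3, 2, 6, 5
d = r₁ − r₂: 2, 0, -2, 3, 0, -3
d²: 4, 0, 4, 9, 0, 9; Σd² = 26
ρ = 1 − 6·26/(6·35) = 1 − 156/210 = 0.257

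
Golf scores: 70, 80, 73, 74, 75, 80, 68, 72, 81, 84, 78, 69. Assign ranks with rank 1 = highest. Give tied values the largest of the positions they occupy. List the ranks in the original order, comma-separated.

Sorted (descending): 84, 81, 80, 80, 78, 75, 74, 73, 72, 70, 69, 68
The 2 values of 80 occupy positions 3–4 → each gets rank 4.

10, 4, 8, 7, 6, 4, 12, 9, 2, 1, 5, 11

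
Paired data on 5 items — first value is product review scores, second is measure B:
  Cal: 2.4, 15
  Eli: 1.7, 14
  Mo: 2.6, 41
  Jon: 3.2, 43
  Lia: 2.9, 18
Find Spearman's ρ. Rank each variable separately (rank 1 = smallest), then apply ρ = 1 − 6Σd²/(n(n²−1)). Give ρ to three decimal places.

Ranks of variable 1: 2, 1, 3, 5, 4
Ranks of variable 2: 2, 1, 4, 5, 3
d = r₁ − r₂: 0, 0, -1, 0, 1
d²: 0, 0, 1, 0, 1; Σd² = 2
ρ = 1 − 6·2/(5·24) = 1 − 12/120 = 0.900

0.900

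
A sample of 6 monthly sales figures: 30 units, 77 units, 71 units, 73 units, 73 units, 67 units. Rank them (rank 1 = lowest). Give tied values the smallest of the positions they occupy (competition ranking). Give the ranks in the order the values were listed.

1, 6, 3, 4, 4, 2

Sorted (ascending): 30, 67, 71, 73, 73, 77
The 2 values of 73 occupy positions 4–5 → each gets rank 4.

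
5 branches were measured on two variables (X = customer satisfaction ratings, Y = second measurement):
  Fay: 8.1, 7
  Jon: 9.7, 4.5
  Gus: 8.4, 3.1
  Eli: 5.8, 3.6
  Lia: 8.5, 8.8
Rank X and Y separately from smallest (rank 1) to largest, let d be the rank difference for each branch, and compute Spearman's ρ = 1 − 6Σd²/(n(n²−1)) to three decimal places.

Ranks of variable 1: 2, 5, 3, 1, 4
Ranks of variable 2: 4, 3, 1, 2, 5
d = r₁ − r₂: -2, 2, 2, -1, -1
d²: 4, 4, 4, 1, 1; Σd² = 14
ρ = 1 − 6·14/(5·24) = 1 − 84/120 = 0.300

0.300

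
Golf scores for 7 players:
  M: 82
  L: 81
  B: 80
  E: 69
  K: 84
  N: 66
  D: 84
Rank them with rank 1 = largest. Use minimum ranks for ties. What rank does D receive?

1

Sorted (descending): 84, 84, 82, 81, 80, 69, 66
The 2 values of 84 occupy positions 1–2 → each gets rank 1.
D has value 84 → rank 1.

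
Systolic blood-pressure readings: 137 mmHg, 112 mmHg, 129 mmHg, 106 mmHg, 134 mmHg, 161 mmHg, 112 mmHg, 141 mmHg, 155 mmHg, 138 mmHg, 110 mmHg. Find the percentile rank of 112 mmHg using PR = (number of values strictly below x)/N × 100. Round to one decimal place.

18.2

N = 11.
Strictly below 112: 2. Equal to 112: 2.
PR = 2/11 × 100 = 18.2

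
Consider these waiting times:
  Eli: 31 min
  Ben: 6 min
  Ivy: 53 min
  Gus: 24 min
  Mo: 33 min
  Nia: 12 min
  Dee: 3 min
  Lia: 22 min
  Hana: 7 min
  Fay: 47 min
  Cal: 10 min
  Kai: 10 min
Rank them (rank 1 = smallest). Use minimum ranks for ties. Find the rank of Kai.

4

Sorted (ascending): 3, 6, 7, 10, 10, 12, 22, 24, 31, 33, 47, 53
The 2 values of 10 occupy positions 4–5 → each gets rank 4.
Kai has value 10 min → rank 4.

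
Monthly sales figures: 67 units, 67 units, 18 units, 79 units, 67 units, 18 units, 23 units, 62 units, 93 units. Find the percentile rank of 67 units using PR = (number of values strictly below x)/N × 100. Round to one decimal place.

N = 9.
Strictly below 67: 4. Equal to 67: 3.
PR = 4/9 × 100 = 44.4

44.4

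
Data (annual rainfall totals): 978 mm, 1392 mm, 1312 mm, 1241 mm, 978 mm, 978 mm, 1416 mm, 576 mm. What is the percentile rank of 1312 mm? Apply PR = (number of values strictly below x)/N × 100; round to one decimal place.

62.5

N = 8.
Strictly below 1312: 5. Equal to 1312: 1.
PR = 5/8 × 100 = 62.5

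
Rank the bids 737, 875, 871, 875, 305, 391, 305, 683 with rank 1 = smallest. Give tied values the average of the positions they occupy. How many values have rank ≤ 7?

6

Sorted (ascending): 305, 305, 391, 683, 737, 871, 875, 875
The 2 values of 305 occupy positions 1–2 → average rank (1+2)/2 = 1.5.
The 2 values of 875 occupy positions 7–8 → average rank (7+8)/2 = 7.5.
Ranks ≤ 7: {1.5, 1.5, 3, 4, 5, 6} → 6 values.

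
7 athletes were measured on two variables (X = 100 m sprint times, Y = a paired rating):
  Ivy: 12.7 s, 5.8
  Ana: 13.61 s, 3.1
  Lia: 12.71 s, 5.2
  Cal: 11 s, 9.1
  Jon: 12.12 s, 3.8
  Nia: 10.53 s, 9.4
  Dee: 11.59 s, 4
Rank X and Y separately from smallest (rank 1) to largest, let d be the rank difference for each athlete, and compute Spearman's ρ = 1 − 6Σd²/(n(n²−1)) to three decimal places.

Ranks of variable 1: 5, 7, 6, 2, 4, 1, 3
Ranks of variable 2: 5, 1, 4, 6, 2, 7, 3
d = r₁ − r₂: 0, 6, 2, -4, 2, -6, 0
d²: 0, 36, 4, 16, 4, 36, 0; Σd² = 96
ρ = 1 − 6·96/(7·48) = 1 − 576/336 = -0.714

-0.714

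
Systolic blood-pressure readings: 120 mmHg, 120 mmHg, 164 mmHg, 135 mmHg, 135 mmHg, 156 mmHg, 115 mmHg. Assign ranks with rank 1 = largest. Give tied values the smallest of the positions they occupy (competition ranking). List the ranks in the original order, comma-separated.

5, 5, 1, 3, 3, 2, 7

Sorted (descending): 164, 156, 135, 135, 120, 120, 115
The 2 values of 135 occupy positions 3–4 → each gets rank 3.
The 2 values of 120 occupy positions 5–6 → each gets rank 5.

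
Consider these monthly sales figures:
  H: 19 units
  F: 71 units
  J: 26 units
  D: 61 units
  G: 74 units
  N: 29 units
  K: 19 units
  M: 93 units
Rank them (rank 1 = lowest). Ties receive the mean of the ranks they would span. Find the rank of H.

1.5

Sorted (ascending): 19, 19, 26, 29, 61, 71, 74, 93
The 2 values of 19 occupy positions 1–2 → average rank (1+2)/2 = 1.5.
H has value 19 units → rank 1.5.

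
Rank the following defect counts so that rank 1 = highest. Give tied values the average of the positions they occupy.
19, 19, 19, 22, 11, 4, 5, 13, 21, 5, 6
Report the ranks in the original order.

Sorted (descending): 22, 21, 19, 19, 19, 13, 11, 6, 5, 5, 4
The 3 values of 19 occupy positions 3–5 → average rank 4.
The 2 values of 5 occupy positions 9–10 → average rank (9+10)/2 = 9.5.

4, 4, 4, 1, 7, 11, 9.5, 6, 2, 9.5, 8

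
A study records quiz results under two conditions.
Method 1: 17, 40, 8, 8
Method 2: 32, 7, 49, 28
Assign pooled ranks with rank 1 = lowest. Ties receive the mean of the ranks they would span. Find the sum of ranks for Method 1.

16

Sorted (ascending): 7, 8, 8, 17, 28, 32, 40, 49
The 2 values of 8 occupy positions 2–3 → average rank (2+3)/2 = 2.5.
Method 1 values → pooled ranks: 17→4, 40→7, 8→2.5, 8→2.5
Rank sum = 4 + 7 + 2.5 + 2.5 = 16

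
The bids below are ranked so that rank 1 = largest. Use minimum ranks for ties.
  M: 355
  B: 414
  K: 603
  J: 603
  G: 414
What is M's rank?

Sorted (descending): 603, 603, 414, 414, 355
The 2 values of 603 occupy positions 1–2 → each gets rank 1.
The 2 values of 414 occupy positions 3–4 → each gets rank 3.
M has value 355 → rank 5.

5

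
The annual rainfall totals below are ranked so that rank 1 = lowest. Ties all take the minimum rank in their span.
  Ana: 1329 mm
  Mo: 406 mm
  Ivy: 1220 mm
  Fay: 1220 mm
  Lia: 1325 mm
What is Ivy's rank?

2

Sorted (ascending): 406, 1220, 1220, 1325, 1329
The 2 values of 1220 occupy positions 2–3 → each gets rank 2.
Ivy has value 1220 mm → rank 2.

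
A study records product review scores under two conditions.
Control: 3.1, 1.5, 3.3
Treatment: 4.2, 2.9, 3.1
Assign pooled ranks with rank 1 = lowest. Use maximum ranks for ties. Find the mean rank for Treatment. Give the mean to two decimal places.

4.00

Sorted (ascending): 1.5, 2.9, 3.1, 3.1, 3.3, 4.2
The 2 values of 3.1 occupy positions 3–4 → each gets rank 4.
Treatment values → pooled ranks: 4.2→6, 2.9→2, 3.1→4
Mean rank = (6 + 2 + 4) / 3 = 4.00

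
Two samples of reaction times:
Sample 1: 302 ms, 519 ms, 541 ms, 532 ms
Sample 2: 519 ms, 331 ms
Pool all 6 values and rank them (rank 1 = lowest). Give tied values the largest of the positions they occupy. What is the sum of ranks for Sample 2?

6

Sorted (ascending): 302, 331, 519, 519, 532, 541
The 2 values of 519 occupy positions 3–4 → each gets rank 4.
Sample 2 values → pooled ranks: 519→4, 331→2
Rank sum = 4 + 2 = 6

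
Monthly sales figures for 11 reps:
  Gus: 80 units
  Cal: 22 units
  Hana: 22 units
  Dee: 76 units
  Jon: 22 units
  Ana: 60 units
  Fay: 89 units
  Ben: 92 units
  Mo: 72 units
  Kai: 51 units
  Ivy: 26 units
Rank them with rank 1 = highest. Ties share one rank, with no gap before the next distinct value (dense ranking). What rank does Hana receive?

9

Sorted (descending): 92, 89, 80, 76, 72, 60, 51, 26, 22, 22, 22
The 3 values of 22 share dense rank 9.
Remaining distinct values take the next consecutive integers.
Hana has value 22 units → rank 9.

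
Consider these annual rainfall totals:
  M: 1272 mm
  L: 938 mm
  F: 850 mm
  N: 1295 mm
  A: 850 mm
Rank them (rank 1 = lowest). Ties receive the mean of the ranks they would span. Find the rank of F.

1.5

Sorted (ascending): 850, 850, 938, 1272, 1295
The 2 values of 850 occupy positions 1–2 → average rank (1+2)/2 = 1.5.
F has value 850 mm → rank 1.5.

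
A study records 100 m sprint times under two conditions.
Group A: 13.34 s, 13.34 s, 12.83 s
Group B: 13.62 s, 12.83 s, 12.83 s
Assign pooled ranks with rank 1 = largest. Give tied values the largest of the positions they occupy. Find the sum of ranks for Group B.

Sorted (descending): 13.62, 13.34, 13.34, 12.83, 12.83, 12.83
The 2 values of 13.34 occupy positions 2–3 → each gets rank 3.
The 3 values of 12.83 occupy positions 4–6 → each gets rank 6.
Group B values → pooled ranks: 13.62→1, 12.83→6, 12.83→6
Rank sum = 1 + 6 + 6 = 13

13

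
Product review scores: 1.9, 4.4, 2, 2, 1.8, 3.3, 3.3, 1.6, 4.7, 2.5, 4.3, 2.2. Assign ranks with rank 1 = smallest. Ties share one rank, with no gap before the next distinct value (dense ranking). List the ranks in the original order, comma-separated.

Sorted (ascending): 1.6, 1.8, 1.9, 2, 2, 2.2, 2.5, 3.3, 3.3, 4.3, 4.4, 4.7
The 2 values of 2 share dense rank 4.
The 2 values of 3.3 share dense rank 7.
Remaining distinct values take the next consecutive integers.

3, 9, 4, 4, 2, 7, 7, 1, 10, 6, 8, 5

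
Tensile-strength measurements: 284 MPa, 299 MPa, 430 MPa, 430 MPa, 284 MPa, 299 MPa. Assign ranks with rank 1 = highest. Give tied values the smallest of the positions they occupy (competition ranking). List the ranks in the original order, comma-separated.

5, 3, 1, 1, 5, 3

Sorted (descending): 430, 430, 299, 299, 284, 284
The 2 values of 430 occupy positions 1–2 → each gets rank 1.
The 2 values of 299 occupy positions 3–4 → each gets rank 3.
The 2 values of 284 occupy positions 5–6 → each gets rank 5.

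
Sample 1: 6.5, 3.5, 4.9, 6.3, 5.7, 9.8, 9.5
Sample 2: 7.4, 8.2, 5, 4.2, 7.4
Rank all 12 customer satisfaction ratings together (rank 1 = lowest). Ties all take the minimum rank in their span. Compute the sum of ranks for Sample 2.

Sorted (ascending): 3.5, 4.2, 4.9, 5, 5.7, 6.3, 6.5, 7.4, 7.4, 8.2, 9.5, 9.8
The 2 values of 7.4 occupy positions 8–9 → each gets rank 8.
Sample 2 values → pooled ranks: 7.4→8, 8.2→10, 5→4, 4.2→2, 7.4→8
Rank sum = 8 + 10 + 4 + 2 + 8 = 32

32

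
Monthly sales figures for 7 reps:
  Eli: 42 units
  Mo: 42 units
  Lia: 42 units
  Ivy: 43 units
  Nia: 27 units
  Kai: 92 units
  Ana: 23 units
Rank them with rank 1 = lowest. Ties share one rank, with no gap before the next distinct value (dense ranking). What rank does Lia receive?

3

Sorted (ascending): 23, 27, 42, 42, 42, 43, 92
The 3 values of 42 share dense rank 3.
Remaining distinct values take the next consecutive integers.
Lia has value 42 units → rank 3.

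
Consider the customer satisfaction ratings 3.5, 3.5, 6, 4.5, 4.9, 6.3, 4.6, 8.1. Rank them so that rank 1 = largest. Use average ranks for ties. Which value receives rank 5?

4.6

Sorted (descending): 8.1, 6.3, 6, 4.9, 4.6, 4.5, 3.5, 3.5
The 2 values of 3.5 occupy positions 7–8 → average rank (7+8)/2 = 7.5.
Rank 5 → value 4.6.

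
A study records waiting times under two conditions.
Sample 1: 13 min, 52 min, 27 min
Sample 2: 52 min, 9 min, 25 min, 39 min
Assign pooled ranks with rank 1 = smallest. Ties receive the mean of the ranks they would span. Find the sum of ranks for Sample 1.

Sorted (ascending): 9, 13, 25, 27, 39, 52, 52
The 2 values of 52 occupy positions 6–7 → average rank (6+7)/2 = 6.5.
Sample 1 values → pooled ranks: 13→2, 52→6.5, 27→4
Rank sum = 2 + 6.5 + 4 = 12.5

12.5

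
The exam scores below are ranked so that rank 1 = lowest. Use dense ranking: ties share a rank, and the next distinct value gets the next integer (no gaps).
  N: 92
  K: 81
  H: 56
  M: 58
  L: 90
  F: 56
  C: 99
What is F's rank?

Sorted (ascending): 56, 56, 58, 81, 90, 92, 99
The 2 values of 56 share dense rank 1.
Remaining distinct values take the next consecutive integers.
F has value 56 → rank 1.

1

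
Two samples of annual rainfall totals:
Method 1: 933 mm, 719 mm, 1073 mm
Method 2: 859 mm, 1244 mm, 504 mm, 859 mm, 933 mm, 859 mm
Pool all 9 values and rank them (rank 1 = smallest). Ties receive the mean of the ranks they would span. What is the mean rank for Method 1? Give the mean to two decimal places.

Sorted (ascending): 504, 719, 859, 859, 859, 933, 933, 1073, 1244
The 3 values of 859 occupy positions 3–5 → average rank 4.
The 2 values of 933 occupy positions 6–7 → average rank (6+7)/2 = 6.5.
Method 1 values → pooled ranks: 933→6.5, 719→2, 1073→8
Mean rank = (6.5 + 2 + 8) / 3 = 5.50

5.50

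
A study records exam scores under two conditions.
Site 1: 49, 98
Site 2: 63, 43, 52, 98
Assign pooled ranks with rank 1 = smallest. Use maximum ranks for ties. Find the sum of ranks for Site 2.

14

Sorted (ascending): 43, 49, 52, 63, 98, 98
The 2 values of 98 occupy positions 5–6 → each gets rank 6.
Site 2 values → pooled ranks: 63→4, 43→1, 52→3, 98→6
Rank sum = 4 + 1 + 3 + 6 = 14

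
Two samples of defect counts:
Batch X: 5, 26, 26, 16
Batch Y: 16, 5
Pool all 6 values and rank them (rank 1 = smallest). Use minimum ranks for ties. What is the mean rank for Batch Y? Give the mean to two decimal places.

2.00

Sorted (ascending): 5, 5, 16, 16, 26, 26
The 2 values of 5 occupy positions 1–2 → each gets rank 1.
The 2 values of 16 occupy positions 3–4 → each gets rank 3.
The 2 values of 26 occupy positions 5–6 → each gets rank 5.
Batch Y values → pooled ranks: 16→3, 5→1
Mean rank = (3 + 1) / 2 = 2.00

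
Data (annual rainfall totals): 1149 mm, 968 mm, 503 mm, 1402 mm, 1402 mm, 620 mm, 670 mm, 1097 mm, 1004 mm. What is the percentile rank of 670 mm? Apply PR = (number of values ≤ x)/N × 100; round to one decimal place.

N = 9.
Strictly below 670: 2. Equal to 670: 1.
PR = 3/9 × 100 = 33.3

33.3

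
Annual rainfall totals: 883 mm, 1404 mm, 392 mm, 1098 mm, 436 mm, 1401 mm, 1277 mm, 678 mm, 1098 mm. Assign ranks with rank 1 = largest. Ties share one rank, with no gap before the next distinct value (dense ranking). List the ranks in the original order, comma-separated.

5, 1, 8, 4, 7, 2, 3, 6, 4

Sorted (descending): 1404, 1401, 1277, 1098, 1098, 883, 678, 436, 392
The 2 values of 1098 share dense rank 4.
Remaining distinct values take the next consecutive integers.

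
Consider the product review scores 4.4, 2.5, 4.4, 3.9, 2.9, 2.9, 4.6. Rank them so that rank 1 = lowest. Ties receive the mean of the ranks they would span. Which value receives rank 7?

4.6

Sorted (ascending): 2.5, 2.9, 2.9, 3.9, 4.4, 4.4, 4.6
The 2 values of 2.9 occupy positions 2–3 → average rank (2+3)/2 = 2.5.
The 2 values of 4.4 occupy positions 5–6 → average rank (5+6)/2 = 5.5.
Rank 7 → value 4.6.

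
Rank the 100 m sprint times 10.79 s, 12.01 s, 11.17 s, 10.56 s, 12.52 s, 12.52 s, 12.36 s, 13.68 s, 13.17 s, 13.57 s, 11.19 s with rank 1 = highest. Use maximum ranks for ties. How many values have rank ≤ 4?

3

Sorted (descending): 13.68, 13.57, 13.17, 12.52, 12.52, 12.36, 12.01, 11.19, 11.17, 10.79, 10.56
The 2 values of 12.52 occupy positions 4–5 → each gets rank 5.
Ranks ≤ 4: {1, 2, 3} → 3 values.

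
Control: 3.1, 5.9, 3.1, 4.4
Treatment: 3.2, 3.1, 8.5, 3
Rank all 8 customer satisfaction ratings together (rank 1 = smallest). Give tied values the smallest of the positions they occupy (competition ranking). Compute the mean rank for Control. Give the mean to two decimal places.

Sorted (ascending): 3, 3.1, 3.1, 3.1, 3.2, 4.4, 5.9, 8.5
The 3 values of 3.1 occupy positions 2–4 → each gets rank 2.
Control values → pooled ranks: 3.1→2, 5.9→7, 3.1→2, 4.4→6
Mean rank = (2 + 7 + 2 + 6) / 4 = 4.25

4.25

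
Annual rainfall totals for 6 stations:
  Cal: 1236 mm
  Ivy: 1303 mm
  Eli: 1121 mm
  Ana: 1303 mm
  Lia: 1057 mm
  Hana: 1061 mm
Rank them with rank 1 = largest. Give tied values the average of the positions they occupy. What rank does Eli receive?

Sorted (descending): 1303, 1303, 1236, 1121, 1061, 1057
The 2 values of 1303 occupy positions 1–2 → average rank (1+2)/2 = 1.5.
Eli has value 1121 mm → rank 4.

4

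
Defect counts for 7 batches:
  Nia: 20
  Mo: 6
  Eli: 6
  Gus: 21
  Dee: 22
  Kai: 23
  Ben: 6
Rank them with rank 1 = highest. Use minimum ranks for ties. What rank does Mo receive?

5

Sorted (descending): 23, 22, 21, 20, 6, 6, 6
The 3 values of 6 occupy positions 5–7 → each gets rank 5.
Mo has value 6 → rank 5.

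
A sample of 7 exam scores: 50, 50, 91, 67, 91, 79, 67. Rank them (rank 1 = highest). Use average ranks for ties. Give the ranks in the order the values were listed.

Sorted (descending): 91, 91, 79, 67, 67, 50, 50
The 2 values of 91 occupy positions 1–2 → average rank (1+2)/2 = 1.5.
The 2 values of 67 occupy positions 4–5 → average rank (4+5)/2 = 4.5.
The 2 values of 50 occupy positions 6–7 → average rank (6+7)/2 = 6.5.

6.5, 6.5, 1.5, 4.5, 1.5, 3, 4.5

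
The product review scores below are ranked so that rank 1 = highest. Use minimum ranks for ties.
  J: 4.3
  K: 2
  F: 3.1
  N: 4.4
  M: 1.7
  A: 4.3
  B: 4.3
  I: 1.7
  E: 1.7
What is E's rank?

Sorted (descending): 4.4, 4.3, 4.3, 4.3, 3.1, 2, 1.7, 1.7, 1.7
The 3 values of 4.3 occupy positions 2–4 → each gets rank 2.
The 3 values of 1.7 occupy positions 7–9 → each gets rank 7.
E has value 1.7 → rank 7.

7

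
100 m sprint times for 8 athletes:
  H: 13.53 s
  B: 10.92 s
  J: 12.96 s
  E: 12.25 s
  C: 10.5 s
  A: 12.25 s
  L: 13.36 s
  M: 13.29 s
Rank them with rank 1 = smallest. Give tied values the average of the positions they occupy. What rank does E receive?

3.5

Sorted (ascending): 10.5, 10.92, 12.25, 12.25, 12.96, 13.29, 13.36, 13.53
The 2 values of 12.25 occupy positions 3–4 → average rank (3+4)/2 = 3.5.
E has value 12.25 s → rank 3.5.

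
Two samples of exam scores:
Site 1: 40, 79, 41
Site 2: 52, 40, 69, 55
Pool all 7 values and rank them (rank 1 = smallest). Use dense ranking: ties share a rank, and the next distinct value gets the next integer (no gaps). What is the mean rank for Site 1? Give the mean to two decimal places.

Sorted (ascending): 40, 40, 41, 52, 55, 69, 79
The 2 values of 40 share dense rank 1.
Remaining distinct values take the next consecutive integers.
Site 1 values → pooled ranks: 40→1, 79→6, 41→2
Mean rank = (1 + 6 + 2) / 3 = 3.00

3.00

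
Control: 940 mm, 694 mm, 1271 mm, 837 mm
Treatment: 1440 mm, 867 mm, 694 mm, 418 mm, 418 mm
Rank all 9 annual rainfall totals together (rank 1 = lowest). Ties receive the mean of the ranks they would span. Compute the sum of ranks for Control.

Sorted (ascending): 418, 418, 694, 694, 837, 867, 940, 1271, 1440
The 2 values of 418 occupy positions 1–2 → average rank (1+2)/2 = 1.5.
The 2 values of 694 occupy positions 3–4 → average rank (3+4)/2 = 3.5.
Control values → pooled ranks: 940→7, 694→3.5, 1271→8, 837→5
Rank sum = 7 + 3.5 + 8 + 5 = 23.5

23.5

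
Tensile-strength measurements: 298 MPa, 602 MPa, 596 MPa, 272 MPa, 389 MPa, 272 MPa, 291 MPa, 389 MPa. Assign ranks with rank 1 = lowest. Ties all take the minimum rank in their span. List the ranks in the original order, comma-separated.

Sorted (ascending): 272, 272, 291, 298, 389, 389, 596, 602
The 2 values of 272 occupy positions 1–2 → each gets rank 1.
The 2 values of 389 occupy positions 5–6 → each gets rank 5.

4, 8, 7, 1, 5, 1, 3, 5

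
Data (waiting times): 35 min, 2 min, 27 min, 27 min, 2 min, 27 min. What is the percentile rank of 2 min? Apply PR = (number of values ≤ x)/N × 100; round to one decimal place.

N = 6.
Strictly below 2: 0. Equal to 2: 2.
PR = 2/6 × 100 = 33.3

33.3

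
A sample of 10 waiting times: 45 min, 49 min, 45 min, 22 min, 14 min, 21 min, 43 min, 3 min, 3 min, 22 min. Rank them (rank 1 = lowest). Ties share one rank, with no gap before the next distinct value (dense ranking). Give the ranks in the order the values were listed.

Sorted (ascending): 3, 3, 14, 21, 22, 22, 43, 45, 45, 49
The 2 values of 3 share dense rank 1.
The 2 values of 22 share dense rank 4.
The 2 values of 45 share dense rank 6.
Remaining distinct values take the next consecutive integers.

6, 7, 6, 4, 2, 3, 5, 1, 1, 4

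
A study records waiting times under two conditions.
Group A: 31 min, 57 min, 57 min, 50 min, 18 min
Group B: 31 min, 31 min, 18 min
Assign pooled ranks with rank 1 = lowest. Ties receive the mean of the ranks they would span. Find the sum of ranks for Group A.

26.5

Sorted (ascending): 18, 18, 31, 31, 31, 50, 57, 57
The 2 values of 18 occupy positions 1–2 → average rank (1+2)/2 = 1.5.
The 3 values of 31 occupy positions 3–5 → average rank 4.
The 2 values of 57 occupy positions 7–8 → average rank (7+8)/2 = 7.5.
Group A values → pooled ranks: 31→4, 57→7.5, 57→7.5, 50→6, 18→1.5
Rank sum = 4 + 7.5 + 7.5 + 6 + 1.5 = 26.5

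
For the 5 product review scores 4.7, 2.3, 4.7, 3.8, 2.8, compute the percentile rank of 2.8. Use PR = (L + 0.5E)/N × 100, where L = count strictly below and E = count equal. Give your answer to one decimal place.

N = 5.
Strictly below 2.8: 1. Equal to 2.8: 1.
PR = (1 + 0.5·1)/5 × 100 = 30.0

30.0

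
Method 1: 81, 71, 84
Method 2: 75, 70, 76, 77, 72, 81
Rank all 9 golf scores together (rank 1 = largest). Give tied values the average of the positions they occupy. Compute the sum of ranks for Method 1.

11.5

Sorted (descending): 84, 81, 81, 77, 76, 75, 72, 71, 70
The 2 values of 81 occupy positions 2–3 → average rank (2+3)/2 = 2.5.
Method 1 values → pooled ranks: 81→2.5, 71→8, 84→1
Rank sum = 2.5 + 8 + 1 = 11.5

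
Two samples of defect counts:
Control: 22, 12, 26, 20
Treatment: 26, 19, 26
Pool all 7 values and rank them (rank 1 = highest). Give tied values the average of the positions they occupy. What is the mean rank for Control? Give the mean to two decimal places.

Sorted (descending): 26, 26, 26, 22, 20, 19, 12
The 3 values of 26 occupy positions 1–3 → average rank 2.
Control values → pooled ranks: 22→4, 12→7, 26→2, 20→5
Mean rank = (4 + 7 + 2 + 5) / 4 = 4.50

4.50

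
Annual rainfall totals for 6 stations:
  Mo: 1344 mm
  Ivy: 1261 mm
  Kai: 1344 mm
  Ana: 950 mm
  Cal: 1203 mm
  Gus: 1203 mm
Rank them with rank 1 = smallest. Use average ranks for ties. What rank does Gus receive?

2.5

Sorted (ascending): 950, 1203, 1203, 1261, 1344, 1344
The 2 values of 1203 occupy positions 2–3 → average rank (2+3)/2 = 2.5.
The 2 values of 1344 occupy positions 5–6 → average rank (5+6)/2 = 5.5.
Gus has value 1203 mm → rank 2.5.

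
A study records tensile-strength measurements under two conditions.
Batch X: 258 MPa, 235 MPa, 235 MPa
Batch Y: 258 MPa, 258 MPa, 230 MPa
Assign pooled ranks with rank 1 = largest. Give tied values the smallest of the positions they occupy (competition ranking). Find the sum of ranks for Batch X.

9

Sorted (descending): 258, 258, 258, 235, 235, 230
The 3 values of 258 occupy positions 1–3 → each gets rank 1.
The 2 values of 235 occupy positions 4–5 → each gets rank 4.
Batch X values → pooled ranks: 258→1, 235→4, 235→4
Rank sum = 1 + 4 + 4 = 9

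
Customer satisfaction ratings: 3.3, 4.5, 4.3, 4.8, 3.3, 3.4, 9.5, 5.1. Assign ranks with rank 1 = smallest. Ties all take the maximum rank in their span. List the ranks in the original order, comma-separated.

Sorted (ascending): 3.3, 3.3, 3.4, 4.3, 4.5, 4.8, 5.1, 9.5
The 2 values of 3.3 occupy positions 1–2 → each gets rank 2.

2, 5, 4, 6, 2, 3, 8, 7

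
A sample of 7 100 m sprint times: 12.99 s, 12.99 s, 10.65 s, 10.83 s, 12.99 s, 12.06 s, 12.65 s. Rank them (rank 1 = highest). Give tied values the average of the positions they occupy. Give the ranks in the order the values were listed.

Sorted (descending): 12.99, 12.99, 12.99, 12.65, 12.06, 10.83, 10.65
The 3 values of 12.99 occupy positions 1–3 → average rank 2.

2, 2, 7, 6, 2, 5, 4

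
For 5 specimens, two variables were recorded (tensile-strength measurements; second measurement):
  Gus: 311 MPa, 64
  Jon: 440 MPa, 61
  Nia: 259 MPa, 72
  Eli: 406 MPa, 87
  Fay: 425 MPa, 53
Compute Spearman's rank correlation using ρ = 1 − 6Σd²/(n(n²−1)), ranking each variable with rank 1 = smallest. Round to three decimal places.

Ranks of variable 1: 2, 5, 1, 3, 4
Ranks of variable 2: 3, 2, 4, 5, 1
d = r₁ − r₂: -1, 3, -3, -2, 3
d²: 1, 9, 9, 4, 9; Σd² = 32
ρ = 1 − 6·32/(5·24) = 1 − 192/120 = -0.600

-0.600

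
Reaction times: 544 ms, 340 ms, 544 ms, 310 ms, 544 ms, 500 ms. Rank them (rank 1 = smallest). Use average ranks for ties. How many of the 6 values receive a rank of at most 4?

3

Sorted (ascending): 310, 340, 500, 544, 544, 544
The 3 values of 544 occupy positions 4–6 → average rank 5.
Ranks ≤ 4: {1, 2, 3} → 3 values.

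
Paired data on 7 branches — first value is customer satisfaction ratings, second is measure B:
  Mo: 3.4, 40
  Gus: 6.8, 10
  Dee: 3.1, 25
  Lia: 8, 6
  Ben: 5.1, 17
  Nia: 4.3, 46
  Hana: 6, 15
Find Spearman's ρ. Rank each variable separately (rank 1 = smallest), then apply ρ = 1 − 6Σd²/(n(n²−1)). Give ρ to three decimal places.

-0.857

Ranks of variable 1: 2, 6, 1, 7, 4, 3, 5
Ranks of variable 2: 6, 2, 5, 1, 4, 7, 3
d = r₁ − r₂: -4, 4, -4, 6, 0, -4, 2
d²: 16, 16, 16, 36, 0, 16, 4; Σd² = 104
ρ = 1 − 6·104/(7·48) = 1 − 624/336 = -0.857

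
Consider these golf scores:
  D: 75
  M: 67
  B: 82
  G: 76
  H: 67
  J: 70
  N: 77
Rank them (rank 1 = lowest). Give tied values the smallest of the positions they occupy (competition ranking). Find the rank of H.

Sorted (ascending): 67, 67, 70, 75, 76, 77, 82
The 2 values of 67 occupy positions 1–2 → each gets rank 1.
H has value 67 → rank 1.

1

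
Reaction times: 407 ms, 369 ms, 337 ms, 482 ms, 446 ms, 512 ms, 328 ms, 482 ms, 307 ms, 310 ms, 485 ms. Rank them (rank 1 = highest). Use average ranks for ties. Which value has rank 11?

Sorted (descending): 512, 485, 482, 482, 446, 407, 369, 337, 328, 310, 307
The 2 values of 482 occupy positions 3–4 → average rank (3+4)/2 = 3.5.
Rank 11 → value 307.

307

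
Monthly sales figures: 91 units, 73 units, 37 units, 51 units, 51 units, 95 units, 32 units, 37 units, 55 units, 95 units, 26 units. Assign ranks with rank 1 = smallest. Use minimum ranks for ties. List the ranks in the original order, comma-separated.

9, 8, 3, 5, 5, 10, 2, 3, 7, 10, 1

Sorted (ascending): 26, 32, 37, 37, 51, 51, 55, 73, 91, 95, 95
The 2 values of 37 occupy positions 3–4 → each gets rank 3.
The 2 values of 51 occupy positions 5–6 → each gets rank 5.
The 2 values of 95 occupy positions 10–11 → each gets rank 10.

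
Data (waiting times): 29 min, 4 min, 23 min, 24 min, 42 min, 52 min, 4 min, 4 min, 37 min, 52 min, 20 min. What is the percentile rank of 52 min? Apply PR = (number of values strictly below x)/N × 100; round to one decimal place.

81.8

N = 11.
Strictly below 52: 9. Equal to 52: 2.
PR = 9/11 × 100 = 81.8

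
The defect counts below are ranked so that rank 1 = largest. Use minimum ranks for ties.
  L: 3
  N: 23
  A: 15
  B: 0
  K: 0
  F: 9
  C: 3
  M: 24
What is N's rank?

2

Sorted (descending): 24, 23, 15, 9, 3, 3, 0, 0
The 2 values of 3 occupy positions 5–6 → each gets rank 5.
The 2 values of 0 occupy positions 7–8 → each gets rank 7.
N has value 23 → rank 2.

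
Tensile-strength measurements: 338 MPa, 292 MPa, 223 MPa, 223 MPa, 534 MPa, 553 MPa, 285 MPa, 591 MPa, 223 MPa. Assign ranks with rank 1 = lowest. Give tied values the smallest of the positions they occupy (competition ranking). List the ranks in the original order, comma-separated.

6, 5, 1, 1, 7, 8, 4, 9, 1

Sorted (ascending): 223, 223, 223, 285, 292, 338, 534, 553, 591
The 3 values of 223 occupy positions 1–3 → each gets rank 1.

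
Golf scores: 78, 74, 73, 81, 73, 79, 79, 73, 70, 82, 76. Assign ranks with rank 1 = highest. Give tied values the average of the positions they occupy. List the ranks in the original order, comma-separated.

5, 7, 9, 2, 9, 3.5, 3.5, 9, 11, 1, 6

Sorted (descending): 82, 81, 79, 79, 78, 76, 74, 73, 73, 73, 70
The 2 values of 79 occupy positions 3–4 → average rank (3+4)/2 = 3.5.
The 3 values of 73 occupy positions 8–10 → average rank 9.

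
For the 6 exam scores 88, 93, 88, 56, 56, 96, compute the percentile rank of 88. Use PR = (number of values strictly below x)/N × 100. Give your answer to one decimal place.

33.3

N = 6.
Strictly below 88: 2. Equal to 88: 2.
PR = 2/6 × 100 = 33.3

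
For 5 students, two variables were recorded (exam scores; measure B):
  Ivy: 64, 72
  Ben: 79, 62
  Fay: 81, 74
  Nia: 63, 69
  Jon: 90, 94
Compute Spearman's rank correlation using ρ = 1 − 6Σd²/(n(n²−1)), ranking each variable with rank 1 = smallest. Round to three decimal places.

Ranks of variable 1: 2, 3, 4, 1, 5
Ranks of variable 2: 3, 1, 4, 2, 5
d = r₁ − r₂: -1, 2, 0, -1, 0
d²: 1, 4, 0, 1, 0; Σd² = 6
ρ = 1 − 6·6/(5·24) = 1 − 36/120 = 0.700

0.700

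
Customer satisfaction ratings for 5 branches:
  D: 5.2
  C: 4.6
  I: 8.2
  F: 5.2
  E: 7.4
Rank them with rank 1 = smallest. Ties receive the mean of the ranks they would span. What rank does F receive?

2.5

Sorted (ascending): 4.6, 5.2, 5.2, 7.4, 8.2
The 2 values of 5.2 occupy positions 2–3 → average rank (2+3)/2 = 2.5.
F has value 5.2 → rank 2.5.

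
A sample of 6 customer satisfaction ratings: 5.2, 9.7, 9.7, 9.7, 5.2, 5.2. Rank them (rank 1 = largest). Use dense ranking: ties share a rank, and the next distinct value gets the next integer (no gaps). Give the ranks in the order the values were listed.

2, 1, 1, 1, 2, 2

Sorted (descending): 9.7, 9.7, 9.7, 5.2, 5.2, 5.2
The 3 values of 9.7 share dense rank 1.
The 3 values of 5.2 share dense rank 2.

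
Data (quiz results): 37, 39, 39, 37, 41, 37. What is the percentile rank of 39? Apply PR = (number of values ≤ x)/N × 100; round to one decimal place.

N = 6.
Strictly below 39: 3. Equal to 39: 2.
PR = 5/6 × 100 = 83.3

83.3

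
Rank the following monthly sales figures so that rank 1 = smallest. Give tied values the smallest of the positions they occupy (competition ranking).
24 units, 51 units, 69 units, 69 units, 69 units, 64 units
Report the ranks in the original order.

1, 2, 4, 4, 4, 3

Sorted (ascending): 24, 51, 64, 69, 69, 69
The 3 values of 69 occupy positions 4–6 → each gets rank 4.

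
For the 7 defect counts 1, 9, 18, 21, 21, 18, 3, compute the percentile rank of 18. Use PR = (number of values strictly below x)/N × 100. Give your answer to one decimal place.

N = 7.
Strictly below 18: 3. Equal to 18: 2.
PR = 3/7 × 100 = 42.9

42.9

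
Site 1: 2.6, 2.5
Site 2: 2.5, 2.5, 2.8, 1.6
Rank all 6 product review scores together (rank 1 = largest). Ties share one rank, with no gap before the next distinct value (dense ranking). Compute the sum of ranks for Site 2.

Sorted (descending): 2.8, 2.6, 2.5, 2.5, 2.5, 1.6
The 3 values of 2.5 share dense rank 3.
Remaining distinct values take the next consecutive integers.
Site 2 values → pooled ranks: 2.5→3, 2.5→3, 2.8→1, 1.6→4
Rank sum = 3 + 3 + 1 + 4 = 11

11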